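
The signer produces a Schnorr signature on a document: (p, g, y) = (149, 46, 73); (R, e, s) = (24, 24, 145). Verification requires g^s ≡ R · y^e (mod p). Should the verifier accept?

reject

g^s mod p:
46^2 = 2116 ≡ 30
46^4 ≡ 30^2 = 900 ≡ 6
46^8 ≡ 6^2 = 36
46^16 ≡ 36^2 = 1296 ≡ 104
46^32 ≡ 104^2 = 10816 ≡ 88
46^64 ≡ 88^2 = 7744 ≡ 145
46^128 ≡ 145^2 = 21025 ≡ 16
145 = 128 + 16 + 1, so 46^145 ≡ 16·104·46 ≡ 107 (mod 149)
R · y^e mod p:
73^2 = 5329 ≡ 114
73^4 ≡ 114^2 = 12996 ≡ 33
73^8 ≡ 33^2 = 1089 ≡ 46
73^16 ≡ 46^2 = 2116 ≡ 30
24 = 16 + 8, so 73^24 ≡ 30·46 ≡ 39 (mod 149)
24·39 = 936 ≡ 42 (mod 149)
107 ≠ 42; the check fails.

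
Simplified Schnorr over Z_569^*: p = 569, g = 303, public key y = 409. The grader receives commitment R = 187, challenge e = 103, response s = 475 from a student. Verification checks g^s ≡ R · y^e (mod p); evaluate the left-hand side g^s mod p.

303^2 = 91809 ≡ 200
303^4 ≡ 200^2 = 40000 ≡ 170
303^8 ≡ 170^2 = 28900 ≡ 450
303^16 ≡ 450^2 = 202500 ≡ 505
303^32 ≡ 505^2 = 255025 ≡ 113
303^64 ≡ 113^2 = 12769 ≡ 251
303^128 ≡ 251^2 = 63001 ≡ 411
303^256 ≡ 411^2 = 168921 ≡ 497
475 = 256 + 128 + 64 + 16 + 8 + 2 + 1, so 303^475 ≡ 497·411·251·505·450·200·303 ≡ 206 (mod 569)

206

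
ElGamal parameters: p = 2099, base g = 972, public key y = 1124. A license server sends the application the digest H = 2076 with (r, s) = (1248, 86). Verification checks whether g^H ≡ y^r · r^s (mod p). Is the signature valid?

valid

Left side g^H mod p:
972^2 = 944784 ≡ 234
972^4 ≡ 234^2 = 54756 ≡ 182
972^8 ≡ 182^2 = 33124 ≡ 1639
972^16 ≡ 1639^2 = 2686321 ≡ 1700
972^32 ≡ 1700^2 = 2890000 ≡ 1776
972^64 ≡ 1776^2 = 3154176 ≡ 1478
972^128 ≡ 1478^2 = 2184484 ≡ 1524
972^256 ≡ 1524^2 = 2322576 ≡ 1082
972^512 ≡ 1082^2 = 1170724 ≡ 1581
972^1024 ≡ 1581^2 = 2499561 ≡ 1751
972^2048 ≡ 1751^2 = 3066001 ≡ 1461
2076 = 2048 + 16 + 8 + 4, so 972^2076 ≡ 1461·1700·1639·182 ≡ 1386 (mod 2099)
Right side y^r · r^s mod p:
1124^2 = 1263376 ≡ 1877
1124^4 ≡ 1877^2 = 3523129 ≡ 1007
1124^8 ≡ 1007^2 = 1014049 ≡ 232
1124^16 ≡ 232^2 = 53824 ≡ 1349
1124^32 ≡ 1349^2 = 1819801 ≡ 2067
1124^64 ≡ 2067^2 = 4272489 ≡ 1024
1124^128 ≡ 1024^2 = 1048576 ≡ 1175
1124^256 ≡ 1175^2 = 1380625 ≡ 1582
1124^512 ≡ 1582^2 = 2502724 ≡ 716
1124^1024 ≡ 716^2 = 512656 ≡ 500
1248 = 1024 + 128 + 64 + 32, so 1124^1248 ≡ 500·1175·1024·2067 ≡ 994 (mod 2099)
1248^2 = 1557504 ≡ 46
1248^4 ≡ 46^2 = 2116 ≡ 17
1248^8 ≡ 17^2 = 289
1248^16 ≡ 289^2 = 83521 ≡ 1660
1248^32 ≡ 1660^2 = 2755600 ≡ 1712
1248^64 ≡ 1712^2 = 2930944 ≡ 740
86 = 64 + 16 + 4 + 2, so 1248^86 ≡ 740·1660·17·46 ≡ 1450 (mod 2099)
994·1450 = 1441300 ≡ 1386 (mod 2099)
1386 ≡ 1386 (mod 2099), so the signature is genuine.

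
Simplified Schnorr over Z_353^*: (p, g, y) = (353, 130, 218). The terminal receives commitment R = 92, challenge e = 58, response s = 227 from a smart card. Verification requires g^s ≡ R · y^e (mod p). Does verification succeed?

g^s mod p:
130^227 mod 353 = 312
R · y^e mod p:
218^58 mod 353 = 295
92·295 = 27140 ≡ 312 (mod 353)
312 ≡ 312 (mod 353); signature holds.

passes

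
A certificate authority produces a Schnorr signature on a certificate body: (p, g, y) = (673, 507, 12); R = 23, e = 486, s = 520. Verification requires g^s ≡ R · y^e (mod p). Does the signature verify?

verifies

g^s mod p:
507^2 = 257049 ≡ 636
507^4 ≡ 636^2 = 404496 ≡ 23
507^8 ≡ 23^2 = 529
507^16 ≡ 529^2 = 279841 ≡ 546
507^32 ≡ 546^2 = 298116 ≡ 650
507^64 ≡ 650^2 = 422500 ≡ 529
507^128 ≡ 529^2 = 279841 ≡ 546
507^256 ≡ 546^2 = 298116 ≡ 650
507^512 ≡ 650^2 = 422500 ≡ 529
520 = 512 + 8, so 507^520 ≡ 529·529 ≡ 546 (mod 673)
R · y^e mod p:
12^2 = 144
12^4 ≡ 144^2 = 20736 ≡ 546
12^8 ≡ 546^2 = 298116 ≡ 650
12^16 ≡ 650^2 = 422500 ≡ 529
12^32 ≡ 529^2 = 279841 ≡ 546
12^64 ≡ 546^2 = 298116 ≡ 650
12^128 ≡ 650^2 = 422500 ≡ 529
12^256 ≡ 529^2 = 279841 ≡ 546
486 = 256 + 128 + 64 + 32 + 4 + 2, so 12^486 ≡ 546·529·650·546·546·144 ≡ 53 (mod 673)
23·53 = 1219 ≡ 546 (mod 673)
546 ≡ 546 (mod 673); signature holds.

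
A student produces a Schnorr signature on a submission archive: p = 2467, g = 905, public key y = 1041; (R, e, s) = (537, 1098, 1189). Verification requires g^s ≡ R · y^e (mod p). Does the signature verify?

g^s mod p:
905^2 = 819025 ≡ 2448
905^4 ≡ 2448^2 = 5992704 ≡ 361
905^8 ≡ 361^2 = 130321 ≡ 2037
905^16 ≡ 2037^2 = 4149369 ≡ 2342
905^32 ≡ 2342^2 = 5484964 ≡ 823
905^64 ≡ 823^2 = 677329 ≡ 1371
905^128 ≡ 1371^2 = 1879641 ≡ 2254
905^256 ≡ 2254^2 = 5080516 ≡ 963
905^512 ≡ 963^2 = 927369 ≡ 2244
905^1024 ≡ 2244^2 = 5035536 ≡ 389
1189 = 1024 + 128 + 32 + 4 + 1, so 905^1189 ≡ 389·2254·823·361·905 ≡ 1001 (mod 2467)
R · y^e mod p:
1041^2 = 1083681 ≡ 668
1041^4 ≡ 668^2 = 446224 ≡ 2164
1041^8 ≡ 2164^2 = 4682896 ≡ 530
1041^16 ≡ 530^2 = 280900 ≡ 2129
1041^32 ≡ 2129^2 = 4532641 ≡ 762
1041^64 ≡ 762^2 = 580644 ≡ 899
1041^128 ≡ 899^2 = 808201 ≡ 1492
1041^256 ≡ 1492^2 = 2226064 ≡ 830
1041^512 ≡ 830^2 = 688900 ≡ 607
1041^1024 ≡ 607^2 = 368449 ≡ 866
1098 = 1024 + 64 + 8 + 2, so 1041^1098 ≡ 866·899·530·668 ≡ 668 (mod 2467)
537·668 = 358716 ≡ 1001 (mod 2467)
1001 ≡ 1001 (mod 2467); signature holds.

verifies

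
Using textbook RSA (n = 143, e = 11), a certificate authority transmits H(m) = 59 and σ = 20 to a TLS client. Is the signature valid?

σ^11 mod 143 = 119
119 ≠ 59, so verification fails.

invalid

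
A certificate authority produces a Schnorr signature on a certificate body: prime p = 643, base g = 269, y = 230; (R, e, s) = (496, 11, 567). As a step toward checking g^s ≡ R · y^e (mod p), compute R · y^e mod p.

230^2 = 52900 ≡ 174
230^4 ≡ 174^2 = 30276 ≡ 55
230^8 ≡ 55^2 = 3025 ≡ 453
11 = 8 + 2 + 1, so 230^11 ≡ 453·174·230 ≡ 318 (mod 643)
R · y^e ≡ 496·318 = 157728 ≡ 193 (mod 643)

193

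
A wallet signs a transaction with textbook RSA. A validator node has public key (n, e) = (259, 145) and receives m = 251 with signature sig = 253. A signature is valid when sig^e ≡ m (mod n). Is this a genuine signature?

forged

sig^145 mod 259 = 253
sig^145 mod 259 = 253, but m = 251.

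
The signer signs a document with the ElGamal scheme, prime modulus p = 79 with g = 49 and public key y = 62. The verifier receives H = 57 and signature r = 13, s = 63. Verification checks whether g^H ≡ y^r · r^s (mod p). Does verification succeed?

passes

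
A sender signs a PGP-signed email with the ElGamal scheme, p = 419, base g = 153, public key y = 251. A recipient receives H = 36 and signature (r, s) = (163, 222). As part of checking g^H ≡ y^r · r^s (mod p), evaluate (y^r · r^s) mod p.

251^163 mod 419 = 189
163^222 mod 419 = 48
y^r · r^s ≡ 189·48 = 9072 ≡ 273 (mod 419)

273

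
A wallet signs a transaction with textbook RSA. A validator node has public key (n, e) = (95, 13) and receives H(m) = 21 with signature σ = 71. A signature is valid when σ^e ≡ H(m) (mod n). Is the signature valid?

valid

σ^2 ≡ 71^2 = 5041 ≡ 6
σ^4 ≡ 6^2 = 36
σ^8 ≡ 36^2 = 1296 ≡ 61
13 = 8 + 4 + 1, so σ^13 ≡ 61·36·71 ≡ 21 (mod 95)
Since 21 equals the digest 21, verification succeeds.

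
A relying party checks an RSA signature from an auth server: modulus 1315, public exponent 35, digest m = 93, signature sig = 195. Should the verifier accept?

reject

sig^2 ≡ 195^2 = 38025 ≡ 1205
sig^4 ≡ 1205^2 = 1452025 ≡ 265
sig^8 ≡ 265^2 = 70225 ≡ 530
sig^16 ≡ 530^2 = 280900 ≡ 805
sig^32 ≡ 805^2 = 648025 ≡ 1045
35 = 32 + 2 + 1, so sig^35 ≡ 1045·1205·195 ≡ 240 (mod 1315)
The recovered value 240 does not match the digest 93.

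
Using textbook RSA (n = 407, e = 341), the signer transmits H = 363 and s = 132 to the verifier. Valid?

s^2 ≡ 132^2 = 17424 ≡ 330
s^4 ≡ 330^2 = 108900 ≡ 231
s^8 ≡ 231^2 = 53361 ≡ 44
s^16 ≡ 44^2 = 1936 ≡ 308
s^32 ≡ 308^2 = 94864 ≡ 33
s^64 ≡ 33^2 = 1089 ≡ 275
s^128 ≡ 275^2 = 75625 ≡ 330
s^256 ≡ 330^2 = 108900 ≡ 231
341 = 256 + 64 + 16 + 4 + 1, so s^341 ≡ 231·275·308·231·132 ≡ 363 (mod 407)
Since 363 equals the digest 363, verification succeeds.

yes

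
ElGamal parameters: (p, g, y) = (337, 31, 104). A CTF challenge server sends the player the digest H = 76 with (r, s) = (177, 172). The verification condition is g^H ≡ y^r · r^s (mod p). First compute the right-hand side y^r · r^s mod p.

104^2 = 10816 ≡ 32
104^4 ≡ 32^2 = 1024 ≡ 13
104^8 ≡ 13^2 = 169
104^16 ≡ 169^2 = 28561 ≡ 253
104^32 ≡ 253^2 = 64009 ≡ 316
104^64 ≡ 316^2 = 99856 ≡ 104
104^128 ≡ 104^2 = 10816 ≡ 32
177 = 128 + 32 + 16 + 1, so 104^177 ≡ 32·316·253·104 ≡ 52 (mod 337)
177^2 = 31329 ≡ 325
177^4 ≡ 325^2 = 105625 ≡ 144
177^8 ≡ 144^2 = 20736 ≡ 179
177^16 ≡ 179^2 = 32041 ≡ 26
177^32 ≡ 26^2 = 676 ≡ 2
177^64 ≡ 2^2 = 4
177^128 ≡ 4^2 = 16
172 = 128 + 32 + 8 + 4, so 177^172 ≡ 16·2·179·144 ≡ 193 (mod 337)
y^r · r^s ≡ 52·193 = 10036 ≡ 263 (mod 337)

263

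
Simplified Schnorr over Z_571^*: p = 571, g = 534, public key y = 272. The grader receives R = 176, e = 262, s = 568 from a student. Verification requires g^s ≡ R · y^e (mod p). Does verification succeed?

g^s mod p:
534^568 mod 571 = 244
R · y^e mod p:
272^262 mod 571 = 24
176·24 = 4224 ≡ 227 (mod 571)
244 ≠ 227; the check fails.

fails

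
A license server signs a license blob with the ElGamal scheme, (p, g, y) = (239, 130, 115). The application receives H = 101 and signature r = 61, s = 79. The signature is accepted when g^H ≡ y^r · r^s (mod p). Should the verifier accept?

reject

Left side g^H mod p:
Squares mod 239: 130^1≡130, 130^2≡170, 130^4≡220, 130^8≡122, 130^16≡66, 130^32≡54, 130^64≡48
101 = 64 + 32 + 4 + 1, so 130^101 ≡ 48·54·220·130 ≡ 92 (mod 239)
Right side y^r · r^s mod p:
Squares mod 239: 115^1≡115, 115^2≡80, 115^4≡186, 115^8≡180, 115^16≡135, 115^32≡61
61 = 32 + 16 + 8 + 4 + 1, so 115^61 ≡ 61·135·180·186·115 ≡ 228 (mod 239)
Squares mod 239: 61^1≡61, 61^2≡136, 61^4≡93, 61^8≡45, 61^16≡113, 61^32≡102, 61^64≡127
79 = 64 + 8 + 4 + 2 + 1, so 61^79 ≡ 127·45·93·136·61 ≡ 200 (mod 239)
228·200 = 45600 ≡ 190 (mod 239)
92 ≠ 190, so verification fails.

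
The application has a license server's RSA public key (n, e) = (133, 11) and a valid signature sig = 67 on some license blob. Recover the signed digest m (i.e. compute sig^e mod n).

sig^2 ≡ 67^2 = 4489 ≡ 100
sig^4 ≡ 100^2 = 10000 ≡ 25
sig^8 ≡ 25^2 = 625 ≡ 93
11 = 8 + 2 + 1, so sig^11 ≡ 93·100·67 ≡ 128 (mod 133)

128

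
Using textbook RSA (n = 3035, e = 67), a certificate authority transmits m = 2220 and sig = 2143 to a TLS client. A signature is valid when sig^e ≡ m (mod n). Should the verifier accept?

sig^67 mod 3035 = 332
The recovered value 332 does not match the digest 2220.

reject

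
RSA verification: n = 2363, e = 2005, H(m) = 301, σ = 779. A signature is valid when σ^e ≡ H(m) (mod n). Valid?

σ^2 ≡ 779^2 = 606841 ≡ 1913
σ^4 ≡ 1913^2 = 3659569 ≡ 1645
σ^8 ≡ 1645^2 = 2706025 ≡ 390
σ^16 ≡ 390^2 = 152100 ≡ 868
σ^32 ≡ 868^2 = 753424 ≡ 1990
σ^64 ≡ 1990^2 = 3960100 ≡ 2075
σ^128 ≡ 2075^2 = 4305625 ≡ 239
σ^256 ≡ 239^2 = 57121 ≡ 409
σ^512 ≡ 409^2 = 167281 ≡ 1871
σ^1024 ≡ 1871^2 = 3500641 ≡ 1038
2005 = 1024 + 512 + 256 + 128 + 64 + 16 + 4 + 1, so σ^2005 ≡ 1038·1871·409·239·2075·868·1645·779 ≡ 301 (mod 2363)
301 = H(m), so the signature checks out.

yes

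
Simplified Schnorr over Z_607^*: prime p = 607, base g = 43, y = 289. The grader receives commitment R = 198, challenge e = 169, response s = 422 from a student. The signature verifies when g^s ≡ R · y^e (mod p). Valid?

g^s mod p:
43^2 = 1849 ≡ 28
43^4 ≡ 28^2 = 784 ≡ 177
43^8 ≡ 177^2 = 31329 ≡ 372
43^16 ≡ 372^2 = 138384 ≡ 595
43^32 ≡ 595^2 = 354025 ≡ 144
43^64 ≡ 144^2 = 20736 ≡ 98
43^128 ≡ 98^2 = 9604 ≡ 499
43^256 ≡ 499^2 = 249001 ≡ 131
422 = 256 + 128 + 32 + 4 + 2, so 43^422 ≡ 131·499·144·177·28 ≡ 459 (mod 607)
R · y^e mod p:
289^2 = 83521 ≡ 362
289^4 ≡ 362^2 = 131044 ≡ 539
289^8 ≡ 539^2 = 290521 ≡ 375
289^16 ≡ 375^2 = 140625 ≡ 408
289^32 ≡ 408^2 = 166464 ≡ 146
289^64 ≡ 146^2 = 21316 ≡ 71
289^128 ≡ 71^2 = 5041 ≡ 185
169 = 128 + 32 + 8 + 1, so 289^169 ≡ 185·146·375·289 ≡ 417 (mod 607)
198·417 = 82566 ≡ 14 (mod 607)
459 ≠ 14; the check fails.

no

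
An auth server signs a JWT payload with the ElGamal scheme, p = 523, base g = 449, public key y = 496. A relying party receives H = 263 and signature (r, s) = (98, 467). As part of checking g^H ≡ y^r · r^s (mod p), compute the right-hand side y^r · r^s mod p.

277

496^2 = 246016 ≡ 206
496^4 ≡ 206^2 = 42436 ≡ 73
496^8 ≡ 73^2 = 5329 ≡ 99
496^16 ≡ 99^2 = 9801 ≡ 387
496^32 ≡ 387^2 = 149769 ≡ 191
496^64 ≡ 191^2 = 36481 ≡ 394
98 = 64 + 32 + 2, so 496^98 ≡ 394·191·206 ≡ 81 (mod 523)
98^2 = 9604 ≡ 190
98^4 ≡ 190^2 = 36100 ≡ 13
98^8 ≡ 13^2 = 169
98^16 ≡ 169^2 = 28561 ≡ 319
98^32 ≡ 319^2 = 101761 ≡ 299
98^64 ≡ 299^2 = 89401 ≡ 491
98^128 ≡ 491^2 = 241081 ≡ 501
98^256 ≡ 501^2 = 251001 ≡ 484
467 = 256 + 128 + 64 + 16 + 2 + 1, so 98^467 ≡ 484·501·491·319·190·98 ≡ 365 (mod 523)
y^r · r^s ≡ 81·365 = 29565 ≡ 277 (mod 523)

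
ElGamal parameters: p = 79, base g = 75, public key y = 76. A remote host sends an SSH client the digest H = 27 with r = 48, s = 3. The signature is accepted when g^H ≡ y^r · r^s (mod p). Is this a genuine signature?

genuine

Left side g^H mod p:
75^2 = 5625 ≡ 16
75^4 ≡ 16^2 = 256 ≡ 19
75^8 ≡ 19^2 = 361 ≡ 45
75^16 ≡ 45^2 = 2025 ≡ 50
27 = 16 + 8 + 2 + 1, so 75^27 ≡ 50·45·16·75 ≡ 17 (mod 79)
Right side y^r · r^s mod p:
76^2 = 5776 ≡ 9
76^4 ≡ 9^2 = 81 ≡ 2
76^8 ≡ 2^2 = 4
76^16 ≡ 4^2 = 16
76^32 ≡ 16^2 = 256 ≡ 19
48 = 32 + 16, so 76^48 ≡ 19·16 ≡ 67 (mod 79)
48^2 = 2304 ≡ 13
3 = 2 + 1, so 48^3 ≡ 13·48 ≡ 71 (mod 79)
67·71 = 4757 ≡ 17 (mod 79)
17 ≡ 17 (mod 79), so the signature is genuine.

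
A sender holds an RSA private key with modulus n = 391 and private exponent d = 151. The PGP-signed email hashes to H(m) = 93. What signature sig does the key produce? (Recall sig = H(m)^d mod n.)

(H(m))^2 ≡ 93^2 = 8649 ≡ 47
(H(m))^4 ≡ 47^2 = 2209 ≡ 254
(H(m))^8 ≡ 254^2 = 64516 ≡ 1
(H(m))^16 ≡ 1^2 = 1
(H(m))^32 ≡ 1^2 = 1
(H(m))^64 ≡ 1^2 = 1
(H(m))^128 ≡ 1^2 = 1
151 = 128 + 16 + 4 + 2 + 1, so (H(m))^151 ≡ 1·1·254·47·93 ≡ 185 (mod 391)

185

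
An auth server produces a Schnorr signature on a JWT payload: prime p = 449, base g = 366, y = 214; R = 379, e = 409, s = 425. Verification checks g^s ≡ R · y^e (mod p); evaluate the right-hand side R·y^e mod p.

395

Squares mod 449: 214^1≡214, 214^2≡447, 214^4≡4, 214^8≡16, 214^16≡256, 214^32≡431, 214^64≡324, 214^128≡359, 214^256≡18
409 = 256 + 128 + 16 + 8 + 1, so 214^409 ≡ 18·359·256·16·214 ≡ 283 (mod 449)
R · y^e ≡ 379·283 = 107257 ≡ 395 (mod 449)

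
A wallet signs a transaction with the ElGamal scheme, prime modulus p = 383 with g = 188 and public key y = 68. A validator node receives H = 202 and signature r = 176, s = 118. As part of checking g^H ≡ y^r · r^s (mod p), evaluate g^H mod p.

288

Squares mod 383: 188^1≡188, 188^2≡108, 188^4≡174, 188^8≡19, 188^16≡361, 188^32≡101, 188^64≡243, 188^128≡67
202 = 128 + 64 + 8 + 2, so 188^202 ≡ 67·243·19·108 ≡ 288 (mod 383)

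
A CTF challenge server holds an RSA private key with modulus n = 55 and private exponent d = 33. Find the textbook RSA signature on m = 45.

m^2 ≡ 45^2 = 2025 ≡ 45
m^4 ≡ 45^2 = 2025 ≡ 45
m^8 ≡ 45^2 = 2025 ≡ 45
m^16 ≡ 45^2 = 2025 ≡ 45
m^32 ≡ 45^2 = 2025 ≡ 45
33 = 32 + 1, so m^33 ≡ 45·45 ≡ 45 (mod 55)

45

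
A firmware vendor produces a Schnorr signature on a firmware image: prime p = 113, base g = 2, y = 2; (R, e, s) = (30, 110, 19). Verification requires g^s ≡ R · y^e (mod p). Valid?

g^s mod p:
Squares mod 113: 2^1≡2, 2^2≡4, 2^4≡16, 2^8≡30, 2^16≡109
19 = 16 + 2 + 1, so 2^19 ≡ 109·4·2 ≡ 81 (mod 113)
R · y^e mod p:
Squares mod 113: 2^1≡2, 2^2≡4, 2^4≡16, 2^8≡30, 2^16≡109, 2^32≡16, 2^64≡30
110 = 64 + 32 + 8 + 4 + 2, so 2^110 ≡ 30·16·30·16·4 ≡ 85 (mod 113)
30·85 = 2550 ≡ 64 (mod 113)
81 ≠ 64; the check fails.

no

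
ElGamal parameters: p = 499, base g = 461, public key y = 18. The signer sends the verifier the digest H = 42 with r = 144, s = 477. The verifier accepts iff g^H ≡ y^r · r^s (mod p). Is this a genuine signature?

Left side g^H mod p:
Squares mod 499: 461^1≡461, 461^2≡446, 461^4≡314, 461^8≡293, 461^16≡21, 461^32≡441
42 = 32 + 8 + 2, so 461^42 ≡ 441·293·446 ≡ 486 (mod 499)
Right side y^r · r^s mod p:
Squares mod 499: 18^1≡18, 18^2≡324, 18^4≡186, 18^8≡165, 18^16≡279, 18^32≡496, 18^64≡9, 18^128≡81
144 = 128 + 16, so 18^144 ≡ 81·279 ≡ 144 (mod 499)
Squares mod 499: 144^1≡144, 144^2≡277, 144^4≡382, 144^8≡216, 144^16≡249, 144^32≡125, 144^64≡156, 144^128≡384, 144^256≡251
477 = 256 + 128 + 64 + 16 + 8 + 4 + 1, so 144^477 ≡ 251·384·156·249·216·382·144 ≡ 296 (mod 499)
144·296 = 42624 ≡ 209 (mod 499)
486 ≠ 209, so verification fails.

forged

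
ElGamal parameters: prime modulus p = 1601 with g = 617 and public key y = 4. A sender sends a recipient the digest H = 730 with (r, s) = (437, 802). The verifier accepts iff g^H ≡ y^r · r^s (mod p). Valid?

Left side g^H mod p:
617^730 mod 1601 = 954
Right side y^r · r^s mod p:
4^437 mod 1601 = 190
437^802 mod 1601 = 1151
190·1151 = 218690 ≡ 954 (mod 1601)
954 ≡ 954 (mod 1601), so the signature is genuine.

yes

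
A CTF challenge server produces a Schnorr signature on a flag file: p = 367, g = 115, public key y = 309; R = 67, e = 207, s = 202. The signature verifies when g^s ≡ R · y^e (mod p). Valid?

yes

g^s mod p:
115^202 mod 367 = 62
R · y^e mod p:
309^207 mod 367 = 105
67·105 = 7035 ≡ 62 (mod 367)
62 ≡ 62 (mod 367); signature holds.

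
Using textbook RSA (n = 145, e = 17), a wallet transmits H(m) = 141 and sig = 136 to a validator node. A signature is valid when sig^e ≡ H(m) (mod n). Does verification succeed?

Squares mod 145: sig^1≡136, sig^2≡81, sig^4≡36, sig^8≡136, sig^16≡81
17 = 16 + 1, so sig^17 ≡ 81·136 ≡ 141 (mod 145)
sig^17 mod 145 = 141 matches H(m).

passes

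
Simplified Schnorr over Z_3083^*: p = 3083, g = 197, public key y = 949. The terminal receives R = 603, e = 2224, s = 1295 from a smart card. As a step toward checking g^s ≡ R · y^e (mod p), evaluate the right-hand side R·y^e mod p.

1208

949^2 = 900601 ≡ 365
949^4 ≡ 365^2 = 133225 ≡ 656
949^8 ≡ 656^2 = 430336 ≡ 1799
949^16 ≡ 1799^2 = 3236401 ≡ 2334
949^32 ≡ 2334^2 = 5447556 ≡ 2978
949^64 ≡ 2978^2 = 8868484 ≡ 1776
949^128 ≡ 1776^2 = 3154176 ≡ 267
949^256 ≡ 267^2 = 71289 ≡ 380
949^512 ≡ 380^2 = 144400 ≡ 2582
949^1024 ≡ 2582^2 = 6666724 ≡ 1278
949^2048 ≡ 1278^2 = 1633284 ≡ 2377
2224 = 2048 + 128 + 32 + 16, so 949^2224 ≡ 2377·267·2978·2334 ≡ 1362 (mod 3083)
R · y^e ≡ 603·1362 = 821286 ≡ 1208 (mod 3083)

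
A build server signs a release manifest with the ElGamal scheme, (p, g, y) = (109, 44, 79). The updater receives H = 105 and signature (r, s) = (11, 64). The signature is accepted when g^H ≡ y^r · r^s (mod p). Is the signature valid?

valid

Left side g^H mod p:
44^2 = 1936 ≡ 83
44^4 ≡ 83^2 = 6889 ≡ 22
44^8 ≡ 22^2 = 484 ≡ 48
44^16 ≡ 48^2 = 2304 ≡ 15
44^32 ≡ 15^2 = 225 ≡ 7
44^64 ≡ 7^2 = 49
105 = 64 + 32 + 8 + 1, so 44^105 ≡ 49·7·48·44 ≡ 2 (mod 109)
Right side y^r · r^s mod p:
79^2 = 6241 ≡ 28
79^4 ≡ 28^2 = 784 ≡ 21
79^8 ≡ 21^2 = 441 ≡ 5
11 = 8 + 2 + 1, so 79^11 ≡ 5·28·79 ≡ 51 (mod 109)
11^2 = 121 ≡ 12
11^4 ≡ 12^2 = 144 ≡ 35
11^8 ≡ 35^2 = 1225 ≡ 26
11^16 ≡ 26^2 = 676 ≡ 22
11^32 ≡ 22^2 = 484 ≡ 48
11^64 ≡ 48^2 = 2304 ≡ 15
51·15 = 765 ≡ 2 (mod 109)
2 ≡ 2 (mod 109), so the signature is genuine.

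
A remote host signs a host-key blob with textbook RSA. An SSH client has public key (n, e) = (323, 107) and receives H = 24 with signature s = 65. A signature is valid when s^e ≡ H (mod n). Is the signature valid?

invalid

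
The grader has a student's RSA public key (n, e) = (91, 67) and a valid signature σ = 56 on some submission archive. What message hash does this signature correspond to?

56

Squares mod 91: σ^1≡56, σ^2≡42, σ^4≡35, σ^8≡42, σ^16≡35, σ^32≡42, σ^64≡35
67 = 64 + 2 + 1, so σ^67 ≡ 35·42·56 ≡ 56 (mod 91)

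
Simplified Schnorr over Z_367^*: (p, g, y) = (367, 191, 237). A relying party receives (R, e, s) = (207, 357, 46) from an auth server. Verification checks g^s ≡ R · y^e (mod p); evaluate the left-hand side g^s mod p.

234

191^2 = 36481 ≡ 148
191^4 ≡ 148^2 = 21904 ≡ 251
191^8 ≡ 251^2 = 63001 ≡ 244
191^16 ≡ 244^2 = 59536 ≡ 82
191^32 ≡ 82^2 = 6724 ≡ 118
46 = 32 + 8 + 4 + 2, so 191^46 ≡ 118·244·251·148 ≡ 234 (mod 367)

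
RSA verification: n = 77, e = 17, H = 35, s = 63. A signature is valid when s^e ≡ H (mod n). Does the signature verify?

Squares mod 77: s^1≡63, s^2≡42, s^4≡70, s^8≡49, s^16≡14
17 = 16 + 1, so s^17 ≡ 14·63 ≡ 35 (mod 77)
Since 35 equals the digest 35, verification succeeds.

verifies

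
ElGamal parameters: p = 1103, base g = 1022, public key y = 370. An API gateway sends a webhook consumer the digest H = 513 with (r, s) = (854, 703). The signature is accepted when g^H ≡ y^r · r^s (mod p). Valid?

Left side g^H mod p:
Squares mod 1103: 1022^1≡1022, 1022^2≡1046, 1022^4≡1043, 1022^8≡291, 1022^16≡853, 1022^32≡732, 1022^64≡869, 1022^128≡709, 1022^256≡816, 1022^512≡747
513 = 512 + 1, so 1022^513 ≡ 747·1022 ≡ 158 (mod 1103)
Right side y^r · r^s mod p:
Squares mod 1103: 370^1≡370, 370^2≡128, 370^4≡942, 370^8≡552, 370^16≡276, 370^32≡69, 370^64≡349, 370^128≡471, 370^256≡138, 370^512≡293
854 = 512 + 256 + 64 + 16 + 4 + 2, so 370^854 ≡ 293·138·349·276·942·128 ≡ 4 (mod 1103)
Squares mod 1103: 854^1≡854, 854^2≡233, 854^4≡242, 854^8≡105, 854^16≡1098, 854^32≡25, 854^64≡625, 854^128≡163, 854^256≡97, 854^512≡585
703 = 512 + 128 + 32 + 16 + 8 + 4 + 2 + 1, so 854^703 ≡ 585·163·25·1098·105·242·233·854 ≡ 644 (mod 1103)
4·644 = 2576 ≡ 370 (mod 1103)
158 ≠ 370, so verification fails.

no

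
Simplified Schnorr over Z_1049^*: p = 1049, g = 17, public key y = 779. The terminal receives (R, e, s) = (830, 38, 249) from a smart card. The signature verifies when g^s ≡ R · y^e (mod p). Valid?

g^s mod p:
17^2 = 289
17^4 ≡ 289^2 = 83521 ≡ 650
17^8 ≡ 650^2 = 422500 ≡ 802
17^16 ≡ 802^2 = 643204 ≡ 167
17^32 ≡ 167^2 = 27889 ≡ 615
17^64 ≡ 615^2 = 378225 ≡ 585
17^128 ≡ 585^2 = 342225 ≡ 251
249 = 128 + 64 + 32 + 16 + 8 + 1, so 17^249 ≡ 251·585·615·167·802·17 ≡ 68 (mod 1049)
R · y^e mod p:
779^2 = 606841 ≡ 519
779^4 ≡ 519^2 = 269361 ≡ 817
779^8 ≡ 817^2 = 667489 ≡ 325
779^16 ≡ 325^2 = 105625 ≡ 725
779^32 ≡ 725^2 = 525625 ≡ 76
38 = 32 + 4 + 2, so 779^38 ≡ 76·817·519 ≡ 468 (mod 1049)
830·468 = 388440 ≡ 310 (mod 1049)
68 ≠ 310; the check fails.

no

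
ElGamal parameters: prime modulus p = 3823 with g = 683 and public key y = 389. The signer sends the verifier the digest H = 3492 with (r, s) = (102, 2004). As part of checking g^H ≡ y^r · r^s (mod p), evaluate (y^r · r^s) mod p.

1568

Squares mod 3823: 389^1≡389, 389^2≡2224, 389^4≡3037, 389^8≡2293, 389^16≡1224, 389^32≡3383, 389^64≡2450
102 = 64 + 32 + 4 + 2, so 389^102 ≡ 2450·3383·3037·2224 ≡ 2148 (mod 3823)
Squares mod 3823: 102^1≡102, 102^2≡2758, 102^4≡2617, 102^8≡1696, 102^16≡1520, 102^32≡1308, 102^64≡1983, 102^128≡2245, 102^256≡1311, 102^512≡2194, 102^1024≡479
2004 = 1024 + 512 + 256 + 128 + 64 + 16 + 4, so 102^2004 ≡ 479·2194·1311·2245·1983·1520·2617 ≡ 435 (mod 3823)
y^r · r^s ≡ 2148·435 = 934380 ≡ 1568 (mod 3823)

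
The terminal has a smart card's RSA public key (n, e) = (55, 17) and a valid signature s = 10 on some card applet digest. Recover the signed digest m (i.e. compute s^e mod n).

10

s^2 ≡ 10^2 = 100 ≡ 45
s^4 ≡ 45^2 = 2025 ≡ 45
s^8 ≡ 45^2 = 2025 ≡ 45
s^16 ≡ 45^2 = 2025 ≡ 45
17 = 16 + 1, so s^17 ≡ 45·10 ≡ 10 (mod 55)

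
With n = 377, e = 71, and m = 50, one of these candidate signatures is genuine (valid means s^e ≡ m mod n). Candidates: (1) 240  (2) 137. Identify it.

1

Candidate 1: 240^2 = 57600 ≡ 296; 240^4 ≡ 296^2 = 87616 ≡ 152; 240^8 ≡ 152^2 = 23104 ≡ 107; 240^16 ≡ 107^2 = 11449 ≡ 139; 240^32 ≡ 139^2 = 19321 ≡ 94; 240^64 ≡ 94^2 = 8836 ≡ 165; 71 = 64 + 4 + 2 + 1, so 240^71 ≡ 165·152·296·240 ≡ 50 (mod 377)
  → matches m = 50
Candidate 2: 137^2 = 18769 ≡ 296; 137^4 ≡ 296^2 = 87616 ≡ 152; 137^8 ≡ 152^2 = 23104 ≡ 107; 137^16 ≡ 107^2 = 11449 ≡ 139; 137^32 ≡ 139^2 = 19321 ≡ 94; 137^64 ≡ 94^2 = 8836 ≡ 165; 71 = 64 + 4 + 2 + 1, so 137^71 ≡ 165·152·296·137 ≡ 327 (mod 377)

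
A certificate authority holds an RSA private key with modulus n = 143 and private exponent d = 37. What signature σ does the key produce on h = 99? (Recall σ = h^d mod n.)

h^2 ≡ 99^2 = 9801 ≡ 77
h^4 ≡ 77^2 = 5929 ≡ 66
h^8 ≡ 66^2 = 4356 ≡ 66
h^16 ≡ 66^2 = 4356 ≡ 66
h^32 ≡ 66^2 = 4356 ≡ 66
37 = 32 + 4 + 1, so h^37 ≡ 66·66·99 ≡ 99 (mod 143)

99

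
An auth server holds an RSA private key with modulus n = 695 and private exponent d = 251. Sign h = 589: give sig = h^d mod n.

689

h^2 ≡ 589^2 = 346921 ≡ 116
h^4 ≡ 116^2 = 13456 ≡ 251
h^8 ≡ 251^2 = 63001 ≡ 451
h^16 ≡ 451^2 = 203401 ≡ 461
h^32 ≡ 461^2 = 212521 ≡ 546
h^64 ≡ 546^2 = 298116 ≡ 656
h^128 ≡ 656^2 = 430336 ≡ 131
251 = 128 + 64 + 32 + 16 + 8 + 2 + 1, so h^251 ≡ 131·656·546·461·451·116·589 ≡ 689 (mod 695)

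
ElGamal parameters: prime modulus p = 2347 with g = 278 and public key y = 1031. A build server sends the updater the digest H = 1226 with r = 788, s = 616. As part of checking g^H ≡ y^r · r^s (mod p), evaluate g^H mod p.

9

278^2 = 77284 ≡ 2180
278^4 ≡ 2180^2 = 4752400 ≡ 2072
278^8 ≡ 2072^2 = 4293184 ≡ 521
278^16 ≡ 521^2 = 271441 ≡ 1536
278^32 ≡ 1536^2 = 2359296 ≡ 561
278^64 ≡ 561^2 = 314721 ≡ 223
278^128 ≡ 223^2 = 49729 ≡ 442
278^256 ≡ 442^2 = 195364 ≡ 563
278^512 ≡ 563^2 = 316969 ≡ 124
278^1024 ≡ 124^2 = 15376 ≡ 1294
1226 = 1024 + 128 + 64 + 8 + 2, so 278^1226 ≡ 1294·442·223·521·2180 ≡ 9 (mod 2347)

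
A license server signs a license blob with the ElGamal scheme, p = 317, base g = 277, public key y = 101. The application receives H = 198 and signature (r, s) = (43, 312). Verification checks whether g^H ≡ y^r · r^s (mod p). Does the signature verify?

verifies

Left side g^H mod p:
277^198 mod 317 = 223
Right side y^r · r^s mod p:
101^43 mod 317 = 15
43^312 mod 317 = 36
15·36 = 540 ≡ 223 (mod 317)
223 ≡ 223 (mod 317), so the signature is genuine.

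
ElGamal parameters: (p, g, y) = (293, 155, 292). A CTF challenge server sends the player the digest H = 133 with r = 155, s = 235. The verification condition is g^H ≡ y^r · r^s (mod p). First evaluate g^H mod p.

155

Squares mod 293: 155^1≡155, 155^2≡292, 155^4≡1, 155^8≡1, 155^16≡1, 155^32≡1, 155^64≡1, 155^128≡1
133 = 128 + 4 + 1, so 155^133 ≡ 1·1·155 ≡ 155 (mod 293)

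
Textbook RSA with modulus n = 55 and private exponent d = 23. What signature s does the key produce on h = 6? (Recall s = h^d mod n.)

51

h^2 ≡ 6^2 = 36
h^4 ≡ 36^2 = 1296 ≡ 31
h^8 ≡ 31^2 = 961 ≡ 26
h^16 ≡ 26^2 = 676 ≡ 16
23 = 16 + 4 + 2 + 1, so h^23 ≡ 16·31·36·6 ≡ 51 (mod 55)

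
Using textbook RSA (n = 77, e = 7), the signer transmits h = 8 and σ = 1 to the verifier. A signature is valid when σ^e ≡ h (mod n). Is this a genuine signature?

σ^2 ≡ 1^2 = 1
σ^4 ≡ 1^2 = 1
7 = 4 + 2 + 1, so σ^7 ≡ 1·1·1 ≡ 1 (mod 77)
σ^7 mod 77 = 1, but h = 8.

forged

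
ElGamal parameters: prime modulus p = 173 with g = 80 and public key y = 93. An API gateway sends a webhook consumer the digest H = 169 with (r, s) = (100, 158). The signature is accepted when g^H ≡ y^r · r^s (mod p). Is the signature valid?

Left side g^H mod p:
80^2 = 6400 ≡ 172
80^4 ≡ 172^2 = 29584 ≡ 1
80^8 ≡ 1^2 = 1
80^16 ≡ 1^2 = 1
80^32 ≡ 1^2 = 1
80^64 ≡ 1^2 = 1
80^128 ≡ 1^2 = 1
169 = 128 + 32 + 8 + 1, so 80^169 ≡ 1·1·1·80 ≡ 80 (mod 173)
Right side y^r · r^s mod p:
93^2 = 8649 ≡ 172
93^4 ≡ 172^2 = 29584 ≡ 1
93^8 ≡ 1^2 = 1
93^16 ≡ 1^2 = 1
93^32 ≡ 1^2 = 1
93^64 ≡ 1^2 = 1
100 = 64 + 32 + 4, so 93^100 ≡ 1·1·1 ≡ 1 (mod 173)
100^2 = 10000 ≡ 139
100^4 ≡ 139^2 = 19321 ≡ 118
100^8 ≡ 118^2 = 13924 ≡ 84
100^16 ≡ 84^2 = 7056 ≡ 136
100^32 ≡ 136^2 = 18496 ≡ 158
100^64 ≡ 158^2 = 24964 ≡ 52
100^128 ≡ 52^2 = 2704 ≡ 109
158 = 128 + 16 + 8 + 4 + 2, so 100^158 ≡ 109·136·84·118·139 ≡ 43 (mod 173)
1·43 = 43 ≡ 43 (mod 173)
80 ≠ 43, so verification fails.

invalid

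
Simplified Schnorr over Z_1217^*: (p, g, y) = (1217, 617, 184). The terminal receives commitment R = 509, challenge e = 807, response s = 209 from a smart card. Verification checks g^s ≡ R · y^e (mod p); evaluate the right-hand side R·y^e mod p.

1114

Squares mod 1217: 184^1≡184, 184^2≡997, 184^4≡937, 184^8≡512, 184^16≡489, 184^32≡589, 184^64≡76, 184^128≡908, 184^256≡555, 184^512≡124
807 = 512 + 256 + 32 + 4 + 2 + 1, so 184^807 ≡ 124·555·589·937·997·184 ≡ 105 (mod 1217)
R · y^e ≡ 509·105 = 53445 ≡ 1114 (mod 1217)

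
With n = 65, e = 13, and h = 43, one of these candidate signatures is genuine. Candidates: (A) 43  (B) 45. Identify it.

Candidate A: 43^2 = 1849 ≡ 29; 43^4 ≡ 29^2 = 841 ≡ 61; 43^8 ≡ 61^2 = 3721 ≡ 16; 13 = 8 + 4 + 1, so 43^13 ≡ 16·61·43 ≡ 43 (mod 65)
  → matches h = 43
Candidate B: 45^2 = 2025 ≡ 10; 45^4 ≡ 10^2 = 100 ≡ 35; 45^8 ≡ 35^2 = 1225 ≡ 55; 13 = 8 + 4 + 1, so 45^13 ≡ 55·35·45 ≡ 45 (mod 65)

A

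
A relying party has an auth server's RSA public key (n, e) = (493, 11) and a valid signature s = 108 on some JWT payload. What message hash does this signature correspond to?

345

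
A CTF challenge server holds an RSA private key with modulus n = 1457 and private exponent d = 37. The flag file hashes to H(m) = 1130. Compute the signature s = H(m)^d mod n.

639

(H(m))^37 mod 1457 = 639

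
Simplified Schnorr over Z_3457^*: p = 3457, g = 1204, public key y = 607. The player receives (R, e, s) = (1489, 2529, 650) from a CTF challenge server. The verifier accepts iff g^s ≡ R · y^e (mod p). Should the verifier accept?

reject

g^s mod p:
1204^2 = 1449616 ≡ 1133
1204^4 ≡ 1133^2 = 1283689 ≡ 1142
1204^8 ≡ 1142^2 = 1304164 ≡ 875
1204^16 ≡ 875^2 = 765625 ≡ 1628
1204^32 ≡ 1628^2 = 2650384 ≡ 2322
1204^64 ≡ 2322^2 = 5391684 ≡ 2221
1204^128 ≡ 2221^2 = 4932841 ≡ 3159
1204^256 ≡ 3159^2 = 9979281 ≡ 2379
1204^512 ≡ 2379^2 = 5659641 ≡ 532
650 = 512 + 128 + 8 + 2, so 1204^650 ≡ 532·3159·875·1133 ≡ 2703 (mod 3457)
R · y^e mod p:
607^2 = 368449 ≡ 2007
607^4 ≡ 2007^2 = 4028049 ≡ 644
607^8 ≡ 644^2 = 414736 ≡ 3353
607^16 ≡ 3353^2 = 11242609 ≡ 445
607^32 ≡ 445^2 = 198025 ≡ 976
607^64 ≡ 976^2 = 952576 ≡ 1901
607^128 ≡ 1901^2 = 3613801 ≡ 1236
607^256 ≡ 1236^2 = 1527696 ≡ 3159
607^512 ≡ 3159^2 = 9979281 ≡ 2379
607^1024 ≡ 2379^2 = 5659641 ≡ 532
607^2048 ≡ 532^2 = 283024 ≡ 3007
2529 = 2048 + 256 + 128 + 64 + 32 + 1, so 607^2529 ≡ 3007·3159·1236·1901·976·607 ≡ 1830 (mod 3457)
1489·1830 = 2724870 ≡ 754 (mod 3457)
2703 ≠ 754; the check fails.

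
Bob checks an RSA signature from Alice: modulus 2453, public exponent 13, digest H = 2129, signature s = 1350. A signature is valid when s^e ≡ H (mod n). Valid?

s^2 ≡ 1350^2 = 1822500 ≡ 2374
s^4 ≡ 2374^2 = 5635876 ≡ 1335
s^8 ≡ 1335^2 = 1782225 ≡ 1347
13 = 8 + 4 + 1, so s^13 ≡ 1347·1335·1350 ≡ 2129 (mod 2453)
Since 2129 equals the digest 2129, verification succeeds.

yes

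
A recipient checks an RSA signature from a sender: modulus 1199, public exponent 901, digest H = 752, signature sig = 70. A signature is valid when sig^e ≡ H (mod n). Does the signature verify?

verifies

Squares mod 1199: sig^1≡70, sig^2≡104, sig^4≡25, sig^8≡625, sig^16≡950, sig^32≡852, sig^64≡509, sig^128≡97, sig^256≡1016, sig^512≡1116
901 = 512 + 256 + 128 + 4 + 1, so sig^901 ≡ 1116·1016·97·25·70 ≡ 752 (mod 1199)
Since 752 equals the digest 752, verification succeeds.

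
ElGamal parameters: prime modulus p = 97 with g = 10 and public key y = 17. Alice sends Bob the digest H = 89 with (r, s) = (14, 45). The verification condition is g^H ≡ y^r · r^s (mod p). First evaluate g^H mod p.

60

10^2 = 100 ≡ 3
10^4 ≡ 3^2 = 9
10^8 ≡ 9^2 = 81
10^16 ≡ 81^2 = 6561 ≡ 62
10^32 ≡ 62^2 = 3844 ≡ 61
10^64 ≡ 61^2 = 3721 ≡ 35
89 = 64 + 16 + 8 + 1, so 10^89 ≡ 35·62·81·10 ≡ 60 (mod 97)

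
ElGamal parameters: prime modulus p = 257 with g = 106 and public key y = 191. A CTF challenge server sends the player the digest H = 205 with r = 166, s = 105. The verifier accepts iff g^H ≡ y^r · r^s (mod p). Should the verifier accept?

Left side g^H mod p:
Squares mod 257: 106^1≡106, 106^2≡185, 106^4≡44, 106^8≡137, 106^16≡8, 106^32≡64, 106^64≡241, 106^128≡256
205 = 128 + 64 + 8 + 4 + 1, so 106^205 ≡ 256·241·137·44·106 ≡ 28 (mod 257)
Right side y^r · r^s mod p:
Squares mod 257: 191^1≡191, 191^2≡244, 191^4≡169, 191^8≡34, 191^16≡128, 191^32≡193, 191^64≡241, 191^128≡256
166 = 128 + 32 + 4 + 2, so 191^166 ≡ 256·193·169·244 ≡ 228 (mod 257)
Squares mod 257: 166^1≡166, 166^2≡57, 166^4≡165, 166^8≡240, 166^16≡32, 166^32≡253, 166^64≡16
105 = 64 + 32 + 8 + 1, so 166^105 ≡ 16·253·240·166 ≡ 194 (mod 257)
228·194 = 44232 ≡ 28 (mod 257)
28 ≡ 28 (mod 257), so the signature is genuine.

accept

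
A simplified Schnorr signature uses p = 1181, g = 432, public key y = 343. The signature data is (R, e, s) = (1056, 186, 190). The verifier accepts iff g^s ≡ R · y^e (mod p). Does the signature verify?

g^s mod p:
Squares mod 1181: 432^1≡432, 432^2≡26, 432^4≡676, 432^8≡1110, 432^16≡317, 432^32≡104, 432^64≡187, 432^128≡720
190 = 128 + 32 + 16 + 8 + 4 + 2, so 432^190 ≡ 720·104·317·1110·676·26 ≡ 727 (mod 1181)
R · y^e mod p:
Squares mod 1181: 343^1≡343, 343^2≡730, 343^4≡269, 343^8≡320, 343^16≡834, 343^32≡1128, 343^64≡447, 343^128≡220
186 = 128 + 32 + 16 + 8 + 2, so 343^186 ≡ 220·1128·834·320·730 ≡ 391 (mod 1181)
1056·391 = 412896 ≡ 727 (mod 1181)
727 ≡ 727 (mod 1181); signature holds.

verifies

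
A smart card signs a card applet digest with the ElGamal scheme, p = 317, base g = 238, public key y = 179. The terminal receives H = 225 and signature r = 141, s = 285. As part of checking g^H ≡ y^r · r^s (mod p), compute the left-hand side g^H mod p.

238^2 = 56644 ≡ 218
238^4 ≡ 218^2 = 47524 ≡ 291
238^8 ≡ 291^2 = 84681 ≡ 42
238^16 ≡ 42^2 = 1764 ≡ 179
238^32 ≡ 179^2 = 32041 ≡ 24
238^64 ≡ 24^2 = 576 ≡ 259
238^128 ≡ 259^2 = 67081 ≡ 194
225 = 128 + 64 + 32 + 1, so 238^225 ≡ 194·259·24·238 ≡ 9 (mod 317)

9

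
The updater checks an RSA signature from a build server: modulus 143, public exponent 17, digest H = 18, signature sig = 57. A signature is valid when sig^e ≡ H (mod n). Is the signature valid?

valid

Squares mod 143: sig^1≡57, sig^2≡103, sig^4≡27, sig^8≡14, sig^16≡53
17 = 16 + 1, so sig^17 ≡ 53·57 ≡ 18 (mod 143)
18 = H, so the signature checks out.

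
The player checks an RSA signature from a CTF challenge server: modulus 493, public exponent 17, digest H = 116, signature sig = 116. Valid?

sig^2 ≡ 116^2 = 13456 ≡ 145
sig^4 ≡ 145^2 = 21025 ≡ 319
sig^8 ≡ 319^2 = 101761 ≡ 203
sig^16 ≡ 203^2 = 41209 ≡ 290
17 = 16 + 1, so sig^17 ≡ 290·116 ≡ 116 (mod 493)
sig^17 mod 493 = 116 matches H.

yes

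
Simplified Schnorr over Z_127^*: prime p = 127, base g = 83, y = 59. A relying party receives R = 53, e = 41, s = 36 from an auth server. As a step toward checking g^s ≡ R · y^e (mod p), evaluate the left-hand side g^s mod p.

2

Squares mod 127: 83^1≡83, 83^2≡31, 83^4≡72, 83^8≡104, 83^16≡21, 83^32≡60
36 = 32 + 4, so 83^36 ≡ 60·72 ≡ 2 (mod 127)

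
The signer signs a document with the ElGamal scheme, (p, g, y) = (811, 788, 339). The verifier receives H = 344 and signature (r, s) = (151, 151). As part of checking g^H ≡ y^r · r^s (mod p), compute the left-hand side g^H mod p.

808

788^344 mod 811 = 808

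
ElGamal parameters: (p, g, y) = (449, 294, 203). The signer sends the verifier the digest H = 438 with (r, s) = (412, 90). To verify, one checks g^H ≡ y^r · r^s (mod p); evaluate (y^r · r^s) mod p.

102

Squares mod 449: 203^1≡203, 203^2≡350, 203^4≡372, 203^8≡92, 203^16≡382, 203^32≡448, 203^64≡1, 203^128≡1, 203^256≡1
412 = 256 + 128 + 16 + 8 + 4, so 203^412 ≡ 1·1·382·92·372 ≡ 35 (mod 449)
Squares mod 449: 412^1≡412, 412^2≡22, 412^4≡35, 412^8≡327, 412^16≡67, 412^32≡448, 412^64≡1
90 = 64 + 16 + 8 + 2, so 412^90 ≡ 1·67·327·22 ≡ 221 (mod 449)
y^r · r^s ≡ 35·221 = 7735 ≡ 102 (mod 449)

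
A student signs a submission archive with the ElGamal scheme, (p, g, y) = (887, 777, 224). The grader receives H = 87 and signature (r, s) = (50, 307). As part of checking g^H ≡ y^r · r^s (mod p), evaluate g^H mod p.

864

Squares mod 887: 777^1≡777, 777^2≡569, 777^4≡6, 777^8≡36, 777^16≡409, 777^32≡525, 777^64≡655
87 = 64 + 16 + 4 + 2 + 1, so 777^87 ≡ 655·409·6·569·777 ≡ 864 (mod 887)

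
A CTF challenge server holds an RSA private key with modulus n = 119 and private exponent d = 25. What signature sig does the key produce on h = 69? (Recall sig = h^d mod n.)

Squares mod 119: h^1≡69, h^2≡1, h^4≡1, h^8≡1, h^16≡1
25 = 16 + 8 + 1, so h^25 ≡ 1·1·69 ≡ 69 (mod 119)

69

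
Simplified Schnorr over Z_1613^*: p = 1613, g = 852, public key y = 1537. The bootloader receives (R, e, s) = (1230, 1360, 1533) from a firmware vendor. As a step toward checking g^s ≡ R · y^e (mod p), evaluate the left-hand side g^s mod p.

1442

852^2 = 725904 ≡ 54
852^4 ≡ 54^2 = 2916 ≡ 1303
852^8 ≡ 1303^2 = 1697809 ≡ 933
852^16 ≡ 933^2 = 870489 ≡ 1082
852^32 ≡ 1082^2 = 1170724 ≡ 1299
852^64 ≡ 1299^2 = 1687401 ≡ 203
852^128 ≡ 203^2 = 41209 ≡ 884
852^256 ≡ 884^2 = 781456 ≡ 764
852^512 ≡ 764^2 = 583696 ≡ 1403
852^1024 ≡ 1403^2 = 1968409 ≡ 549
1533 = 1024 + 256 + 128 + 64 + 32 + 16 + 8 + 4 + 1, so 852^1533 ≡ 549·764·884·203·1299·1082·933·1303·852 ≡ 1442 (mod 1613)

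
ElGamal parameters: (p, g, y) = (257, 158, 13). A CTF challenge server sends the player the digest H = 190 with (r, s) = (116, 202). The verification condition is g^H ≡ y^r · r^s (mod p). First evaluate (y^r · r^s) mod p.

13^2 = 169
13^4 ≡ 169^2 = 28561 ≡ 34
13^8 ≡ 34^2 = 1156 ≡ 128
13^16 ≡ 128^2 = 16384 ≡ 193
13^32 ≡ 193^2 = 37249 ≡ 241
13^64 ≡ 241^2 = 58081 ≡ 256
116 = 64 + 32 + 16 + 4, so 13^116 ≡ 256·241·193·34 ≡ 136 (mod 257)
116^2 = 13456 ≡ 92
116^4 ≡ 92^2 = 8464 ≡ 240
116^8 ≡ 240^2 = 57600 ≡ 32
116^16 ≡ 32^2 = 1024 ≡ 253
116^32 ≡ 253^2 = 64009 ≡ 16
116^64 ≡ 16^2 = 256
116^128 ≡ 256^2 = 65536 ≡ 1
202 = 128 + 64 + 8 + 2, so 116^202 ≡ 1·256·32·92 ≡ 140 (mod 257)
y^r · r^s ≡ 136·140 = 19040 ≡ 22 (mod 257)

22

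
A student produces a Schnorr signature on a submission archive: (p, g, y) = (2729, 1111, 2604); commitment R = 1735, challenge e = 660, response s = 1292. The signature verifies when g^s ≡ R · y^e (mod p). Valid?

g^s mod p:
1111^2 = 1234321 ≡ 813
1111^4 ≡ 813^2 = 660969 ≡ 551
1111^8 ≡ 551^2 = 303601 ≡ 682
1111^16 ≡ 682^2 = 465124 ≡ 1194
1111^32 ≡ 1194^2 = 1425636 ≡ 1098
1111^64 ≡ 1098^2 = 1205604 ≡ 2115
1111^128 ≡ 2115^2 = 4473225 ≡ 394
1111^256 ≡ 394^2 = 155236 ≡ 2412
1111^512 ≡ 2412^2 = 5817744 ≡ 2245
1111^1024 ≡ 2245^2 = 5040025 ≡ 2291
1292 = 1024 + 256 + 8 + 4, so 1111^1292 ≡ 2291·2412·682·551 ≡ 160 (mod 2729)
R · y^e mod p:
2604^2 = 6780816 ≡ 1980
2604^4 ≡ 1980^2 = 3920400 ≡ 1556
2604^8 ≡ 1556^2 = 2421136 ≡ 513
2604^16 ≡ 513^2 = 263169 ≡ 1185
2604^32 ≡ 1185^2 = 1404225 ≡ 1519
2604^64 ≡ 1519^2 = 2307361 ≡ 1356
2604^128 ≡ 1356^2 = 1838736 ≡ 2119
2604^256 ≡ 2119^2 = 4490161 ≡ 956
2604^512 ≡ 956^2 = 913936 ≡ 2450
660 = 512 + 128 + 16 + 4, so 2604^660 ≡ 2450·2119·1185·1556 ≡ 2328 (mod 2729)
1735·2328 = 4039080 ≡ 160 (mod 2729)
160 ≡ 160 (mod 2729); signature holds.

yes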